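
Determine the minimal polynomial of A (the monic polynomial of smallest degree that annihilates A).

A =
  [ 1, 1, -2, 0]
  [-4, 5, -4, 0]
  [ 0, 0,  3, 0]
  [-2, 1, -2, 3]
x^2 - 6*x + 9

The characteristic polynomial is χ_A(x) = (x - 3)^4, so the eigenvalues are known. The minimal polynomial is
  m_A(x) = Π_λ (x − λ)^{k_λ}
where k_λ is the size of the *largest* Jordan block for λ (equivalently, the smallest k with (A − λI)^k v = 0 for every generalised eigenvector v of λ).

  λ = 3: largest Jordan block has size 2, contributing (x − 3)^2

So m_A(x) = (x - 3)^2 = x^2 - 6*x + 9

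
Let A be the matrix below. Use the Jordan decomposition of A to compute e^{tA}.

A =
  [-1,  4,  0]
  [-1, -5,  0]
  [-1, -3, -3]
e^{tA} =
  [2*t*exp(-3*t) + exp(-3*t), 4*t*exp(-3*t), 0]
  [-t*exp(-3*t), -2*t*exp(-3*t) + exp(-3*t), 0]
  [t^2*exp(-3*t)/2 - t*exp(-3*t), t^2*exp(-3*t) - 3*t*exp(-3*t), exp(-3*t)]

Strategy: write A = P · J · P⁻¹ where J is a Jordan canonical form, so e^{tA} = P · e^{tJ} · P⁻¹, and e^{tJ} can be computed block-by-block.

A has Jordan form
J =
  [-3,  1,  0]
  [ 0, -3,  1]
  [ 0,  0, -3]
(up to reordering of blocks).

Per-block formulas:
  For a 3×3 Jordan block J_3(-3): exp(t · J_3(-3)) = e^(-3t)·(I + t·N + (t^2/2)·N^2), where N is the 3×3 nilpotent shift.

After assembling e^{tJ} and conjugating by P, we get:

e^{tA} =
  [2*t*exp(-3*t) + exp(-3*t), 4*t*exp(-3*t), 0]
  [-t*exp(-3*t), -2*t*exp(-3*t) + exp(-3*t), 0]
  [t^2*exp(-3*t)/2 - t*exp(-3*t), t^2*exp(-3*t) - 3*t*exp(-3*t), exp(-3*t)]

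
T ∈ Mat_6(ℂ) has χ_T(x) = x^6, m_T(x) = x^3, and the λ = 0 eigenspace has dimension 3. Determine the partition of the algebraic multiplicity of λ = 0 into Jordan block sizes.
Block sizes for λ = 0: [3, 2, 1]

Step 1 — from the characteristic polynomial, algebraic multiplicity of λ = 0 is 6. From dim ker(T − (0)·I) = 3, there are exactly 3 Jordan blocks for λ = 0.
Step 2 — from the minimal polynomial, the factor (x − 0)^3 tells us the largest block for λ = 0 has size 3.
Step 3 — with total size 6, 3 blocks, and largest block 3, the block sizes (in nonincreasing order) are [3, 2, 1].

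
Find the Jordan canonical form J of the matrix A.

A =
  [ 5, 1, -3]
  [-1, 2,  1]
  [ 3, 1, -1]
J_3(2)

The characteristic polynomial is
  det(x·I − A) = x^3 - 6*x^2 + 12*x - 8 = (x - 2)^3

Eigenvalues and multiplicities (the geometric multiplicity of λ is n − rank(A − λI), which equals the number of Jordan blocks for λ):
  λ = 2: algebraic multiplicity = 3, geometric multiplicity = 1

Determining the block sizes for each eigenvalue:
  λ = 2: one block (gm = 1), so the single block has size am = 3 → block sizes [3]

Assembling the blocks gives a Jordan form
J =
  [2, 1, 0]
  [0, 2, 1]
  [0, 0, 2]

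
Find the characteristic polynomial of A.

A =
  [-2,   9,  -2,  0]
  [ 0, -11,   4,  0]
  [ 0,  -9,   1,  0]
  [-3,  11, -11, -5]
x^4 + 17*x^3 + 105*x^2 + 275*x + 250

Expanding det(x·I − A) (e.g. by cofactor expansion or by noting that A is similar to its Jordan form J, which has the same characteristic polynomial as A) gives
  χ_A(x) = x^4 + 17*x^3 + 105*x^2 + 275*x + 250
which factors as (x + 2)*(x + 5)^3. The eigenvalues (with algebraic multiplicities) are λ = -5 with multiplicity 3, λ = -2 with multiplicity 1.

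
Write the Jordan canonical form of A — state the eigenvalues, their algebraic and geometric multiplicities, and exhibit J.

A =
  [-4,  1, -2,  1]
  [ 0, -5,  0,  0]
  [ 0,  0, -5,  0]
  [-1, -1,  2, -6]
J_2(-5) ⊕ J_1(-5) ⊕ J_1(-5)

The characteristic polynomial is
  det(x·I − A) = x^4 + 20*x^3 + 150*x^2 + 500*x + 625 = (x + 5)^4

Eigenvalues and multiplicities (the geometric multiplicity of λ is n − rank(A − λI), which equals the number of Jordan blocks for λ):
  λ = -5: algebraic multiplicity = 4, geometric multiplicity = 3

Determining the block sizes for each eigenvalue:
  λ = -5: 3 blocks summing to 4 forces exactly one block of size 2 and the rest size 1 → block sizes [2, 1, 1]

Assembling the blocks gives a Jordan form
J =
  [-5,  1,  0,  0]
  [ 0, -5,  0,  0]
  [ 0,  0, -5,  0]
  [ 0,  0,  0, -5]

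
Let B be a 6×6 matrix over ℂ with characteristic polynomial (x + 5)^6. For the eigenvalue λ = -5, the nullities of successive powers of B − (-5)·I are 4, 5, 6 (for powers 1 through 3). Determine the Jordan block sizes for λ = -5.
Block sizes for λ = -5: [3, 1, 1, 1]

From the dimensions of kernels of powers, the number of Jordan blocks of size at least j is d_j − d_{j−1} where d_j = dim ker(N^j) (with d_0 = 0). Computing the differences gives [4, 1, 1].
The number of blocks of size exactly k is (#blocks of size ≥ k) − (#blocks of size ≥ k + 1), so the partition is: 3 block(s) of size 1, 1 block(s) of size 3.
In nonincreasing order the block sizes are [3, 1, 1, 1].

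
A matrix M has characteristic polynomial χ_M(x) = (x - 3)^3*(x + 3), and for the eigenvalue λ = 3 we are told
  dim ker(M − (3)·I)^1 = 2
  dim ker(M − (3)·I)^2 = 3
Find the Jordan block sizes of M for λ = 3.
Block sizes for λ = 3: [2, 1]

From the dimensions of kernels of powers, the number of Jordan blocks of size at least j is d_j − d_{j−1} where d_j = dim ker(N^j) (with d_0 = 0). Computing the differences gives [2, 1].
The number of blocks of size exactly k is (#blocks of size ≥ k) − (#blocks of size ≥ k + 1), so the partition is: 1 block(s) of size 1, 1 block(s) of size 2.
In nonincreasing order the block sizes are [2, 1].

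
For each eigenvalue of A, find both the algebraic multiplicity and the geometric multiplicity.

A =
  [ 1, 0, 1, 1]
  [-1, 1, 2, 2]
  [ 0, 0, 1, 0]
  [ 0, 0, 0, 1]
λ = 1: alg = 4, geom = 2

Step 1 — factor the characteristic polynomial to read off the algebraic multiplicities:
  χ_A(x) = (x - 1)^4

Step 2 — compute geometric multiplicities via the rank-nullity identity g(λ) = n − rank(A − λI):
  rank(A − (1)·I) = 2, so dim ker(A − (1)·I) = n − 2 = 2

Summary:
  λ = 1: algebraic multiplicity = 4, geometric multiplicity = 2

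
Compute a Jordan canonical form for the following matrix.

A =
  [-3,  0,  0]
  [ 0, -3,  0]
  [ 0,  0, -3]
J_1(-3) ⊕ J_1(-3) ⊕ J_1(-3)

The characteristic polynomial is
  det(x·I − A) = x^3 + 9*x^2 + 27*x + 27 = (x + 3)^3

Eigenvalues and multiplicities (the geometric multiplicity of λ is n − rank(A − λI), which equals the number of Jordan blocks for λ):
  λ = -3: algebraic multiplicity = 3, geometric multiplicity = 3

Determining the block sizes for each eigenvalue:
  λ = -3: gm = am = 3, so every block has size 1 → block sizes [1, 1, 1]

Assembling the blocks gives a Jordan form
J =
  [-3,  0,  0]
  [ 0, -3,  0]
  [ 0,  0, -3]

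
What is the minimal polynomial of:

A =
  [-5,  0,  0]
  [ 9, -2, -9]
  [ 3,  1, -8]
x^2 + 10*x + 25

The characteristic polynomial is χ_A(x) = (x + 5)^3, so the eigenvalues are known. The minimal polynomial is
  m_A(x) = Π_λ (x − λ)^{k_λ}
where k_λ is the size of the *largest* Jordan block for λ (equivalently, the smallest k with (A − λI)^k v = 0 for every generalised eigenvector v of λ).

  λ = -5: largest Jordan block has size 2, contributing (x + 5)^2

So m_A(x) = (x + 5)^2 = x^2 + 10*x + 25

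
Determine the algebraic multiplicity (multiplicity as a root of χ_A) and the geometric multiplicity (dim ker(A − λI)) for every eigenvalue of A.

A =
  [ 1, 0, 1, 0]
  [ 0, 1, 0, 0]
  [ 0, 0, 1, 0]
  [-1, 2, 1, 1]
λ = 1: alg = 4, geom = 2

Step 1 — factor the characteristic polynomial to read off the algebraic multiplicities:
  χ_A(x) = (x - 1)^4

Step 2 — compute geometric multiplicities via the rank-nullity identity g(λ) = n − rank(A − λI):
  rank(A − (1)·I) = 2, so dim ker(A − (1)·I) = n − 2 = 2

Summary:
  λ = 1: algebraic multiplicity = 4, geometric multiplicity = 2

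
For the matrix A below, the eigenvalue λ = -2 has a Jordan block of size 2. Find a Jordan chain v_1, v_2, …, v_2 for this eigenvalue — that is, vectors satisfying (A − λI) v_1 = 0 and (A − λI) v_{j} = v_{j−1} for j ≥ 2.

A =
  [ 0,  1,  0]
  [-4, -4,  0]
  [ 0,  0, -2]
A Jordan chain for λ = -2 of length 2:
v_1 = (2, -4, 0)ᵀ
v_2 = (1, 0, 0)ᵀ

Let N = A − (-2)·I. We want v_2 with N^2 v_2 = 0 but N^1 v_2 ≠ 0; then v_{j-1} := N · v_j for j = 2, …, 2.

Pick v_2 = (1, 0, 0)ᵀ.
Then v_1 = N · v_2 = (2, -4, 0)ᵀ.

Sanity check: (A − (-2)·I) v_1 = (0, 0, 0)ᵀ = 0. ✓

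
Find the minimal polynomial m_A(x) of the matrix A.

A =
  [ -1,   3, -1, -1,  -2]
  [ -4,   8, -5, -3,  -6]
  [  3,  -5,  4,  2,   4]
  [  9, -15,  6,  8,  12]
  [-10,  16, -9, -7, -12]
x^4 - 5*x^3 + 8*x^2 - 4*x

The characteristic polynomial is χ_A(x) = x*(x - 2)^3*(x - 1), so the eigenvalues are known. The minimal polynomial is
  m_A(x) = Π_λ (x − λ)^{k_λ}
where k_λ is the size of the *largest* Jordan block for λ (equivalently, the smallest k with (A − λI)^k v = 0 for every generalised eigenvector v of λ).

  λ = 0: largest Jordan block has size 1, contributing (x − 0)
  λ = 1: largest Jordan block has size 1, contributing (x − 1)
  λ = 2: largest Jordan block has size 2, contributing (x − 2)^2

So m_A(x) = x*(x - 2)^2*(x - 1) = x^4 - 5*x^3 + 8*x^2 - 4*x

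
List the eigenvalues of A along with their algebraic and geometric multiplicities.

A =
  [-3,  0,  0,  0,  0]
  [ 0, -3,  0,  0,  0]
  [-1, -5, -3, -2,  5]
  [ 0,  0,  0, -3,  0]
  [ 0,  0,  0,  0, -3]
λ = -3: alg = 5, geom = 4

Step 1 — factor the characteristic polynomial to read off the algebraic multiplicities:
  χ_A(x) = (x + 3)^5

Step 2 — compute geometric multiplicities via the rank-nullity identity g(λ) = n − rank(A − λI):
  rank(A − (-3)·I) = 1, so dim ker(A − (-3)·I) = n − 1 = 4

Summary:
  λ = -3: algebraic multiplicity = 5, geometric multiplicity = 4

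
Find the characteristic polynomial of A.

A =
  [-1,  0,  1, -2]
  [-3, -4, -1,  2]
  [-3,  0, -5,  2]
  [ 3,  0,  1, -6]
x^4 + 16*x^3 + 96*x^2 + 256*x + 256

Expanding det(x·I − A) (e.g. by cofactor expansion or by noting that A is similar to its Jordan form J, which has the same characteristic polynomial as A) gives
  χ_A(x) = x^4 + 16*x^3 + 96*x^2 + 256*x + 256
which factors as (x + 4)^4. The eigenvalues (with algebraic multiplicities) are λ = -4 with multiplicity 4.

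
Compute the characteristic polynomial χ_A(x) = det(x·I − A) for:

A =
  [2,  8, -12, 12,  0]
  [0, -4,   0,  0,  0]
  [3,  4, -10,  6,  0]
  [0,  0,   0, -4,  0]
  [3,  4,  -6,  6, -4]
x^5 + 20*x^4 + 160*x^3 + 640*x^2 + 1280*x + 1024

Expanding det(x·I − A) (e.g. by cofactor expansion or by noting that A is similar to its Jordan form J, which has the same characteristic polynomial as A) gives
  χ_A(x) = x^5 + 20*x^4 + 160*x^3 + 640*x^2 + 1280*x + 1024
which factors as (x + 4)^5. The eigenvalues (with algebraic multiplicities) are λ = -4 with multiplicity 5.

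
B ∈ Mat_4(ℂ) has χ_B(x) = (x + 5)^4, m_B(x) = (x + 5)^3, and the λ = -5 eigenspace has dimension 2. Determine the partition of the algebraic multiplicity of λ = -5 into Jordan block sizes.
Block sizes for λ = -5: [3, 1]

Step 1 — from the characteristic polynomial, algebraic multiplicity of λ = -5 is 4. From dim ker(B − (-5)·I) = 2, there are exactly 2 Jordan blocks for λ = -5.
Step 2 — from the minimal polynomial, the factor (x + 5)^3 tells us the largest block for λ = -5 has size 3.
Step 3 — with total size 4, 2 blocks, and largest block 3, the block sizes (in nonincreasing order) are [3, 1].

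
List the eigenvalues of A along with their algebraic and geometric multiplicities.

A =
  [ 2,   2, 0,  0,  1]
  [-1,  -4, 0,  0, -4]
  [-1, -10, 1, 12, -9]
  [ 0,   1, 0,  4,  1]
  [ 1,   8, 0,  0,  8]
λ = 1: alg = 3, geom = 2; λ = 4: alg = 2, geom = 1

Step 1 — factor the characteristic polynomial to read off the algebraic multiplicities:
  χ_A(x) = (x - 4)^2*(x - 1)^3

Step 2 — compute geometric multiplicities via the rank-nullity identity g(λ) = n − rank(A − λI):
  rank(A − (1)·I) = 3, so dim ker(A − (1)·I) = n − 3 = 2
  rank(A − (4)·I) = 4, so dim ker(A − (4)·I) = n − 4 = 1

Summary:
  λ = 1: algebraic multiplicity = 3, geometric multiplicity = 2
  λ = 4: algebraic multiplicity = 2, geometric multiplicity = 1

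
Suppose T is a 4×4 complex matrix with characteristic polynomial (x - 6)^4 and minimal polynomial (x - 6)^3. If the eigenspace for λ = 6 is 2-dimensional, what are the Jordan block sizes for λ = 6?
Block sizes for λ = 6: [3, 1]

Step 1 — from the characteristic polynomial, algebraic multiplicity of λ = 6 is 4. From dim ker(T − (6)·I) = 2, there are exactly 2 Jordan blocks for λ = 6.
Step 2 — from the minimal polynomial, the factor (x − 6)^3 tells us the largest block for λ = 6 has size 3.
Step 3 — with total size 4, 2 blocks, and largest block 3, the block sizes (in nonincreasing order) are [3, 1].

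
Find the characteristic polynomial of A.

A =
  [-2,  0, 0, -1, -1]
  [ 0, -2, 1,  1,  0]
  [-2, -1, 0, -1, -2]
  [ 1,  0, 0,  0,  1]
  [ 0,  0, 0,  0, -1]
x^5 + 5*x^4 + 10*x^3 + 10*x^2 + 5*x + 1

Expanding det(x·I − A) (e.g. by cofactor expansion or by noting that A is similar to its Jordan form J, which has the same characteristic polynomial as A) gives
  χ_A(x) = x^5 + 5*x^4 + 10*x^3 + 10*x^2 + 5*x + 1
which factors as (x + 1)^5. The eigenvalues (with algebraic multiplicities) are λ = -1 with multiplicity 5.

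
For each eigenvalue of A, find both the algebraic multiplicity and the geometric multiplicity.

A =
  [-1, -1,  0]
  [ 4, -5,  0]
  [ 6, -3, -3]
λ = -3: alg = 3, geom = 2

Step 1 — factor the characteristic polynomial to read off the algebraic multiplicities:
  χ_A(x) = (x + 3)^3

Step 2 — compute geometric multiplicities via the rank-nullity identity g(λ) = n − rank(A − λI):
  rank(A − (-3)·I) = 1, so dim ker(A − (-3)·I) = n − 1 = 2

Summary:
  λ = -3: algebraic multiplicity = 3, geometric multiplicity = 2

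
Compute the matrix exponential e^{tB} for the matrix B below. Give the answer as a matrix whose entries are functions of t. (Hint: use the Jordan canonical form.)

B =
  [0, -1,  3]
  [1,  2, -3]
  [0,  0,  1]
e^{tB} =
  [-t*exp(t) + exp(t), -t*exp(t), 3*t*exp(t)]
  [t*exp(t), t*exp(t) + exp(t), -3*t*exp(t)]
  [0, 0, exp(t)]

Strategy: write B = P · J · P⁻¹ where J is a Jordan canonical form, so e^{tB} = P · e^{tJ} · P⁻¹, and e^{tJ} can be computed block-by-block.

B has Jordan form
J =
  [1, 1, 0]
  [0, 1, 0]
  [0, 0, 1]
(up to reordering of blocks).

Per-block formulas:
  For a 2×2 Jordan block J_2(1): exp(t · J_2(1)) = e^(1t)·(I + t·N), where N is the 2×2 nilpotent shift.
  For a 1×1 block at λ = 1: exp(t · [1]) = [e^(1t)].

After assembling e^{tJ} and conjugating by P, we get:

e^{tB} =
  [-t*exp(t) + exp(t), -t*exp(t), 3*t*exp(t)]
  [t*exp(t), t*exp(t) + exp(t), -3*t*exp(t)]
  [0, 0, exp(t)]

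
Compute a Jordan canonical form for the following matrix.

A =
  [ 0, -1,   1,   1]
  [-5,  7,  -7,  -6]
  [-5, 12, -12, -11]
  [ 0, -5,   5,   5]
J_2(0) ⊕ J_2(0)

The characteristic polynomial is
  det(x·I − A) = x^4

Eigenvalues and multiplicities (the geometric multiplicity of λ is n − rank(A − λI), which equals the number of Jordan blocks for λ):
  λ = 0: algebraic multiplicity = 4, geometric multiplicity = 2

Determining the block sizes for each eigenvalue:
  λ = 0: with am = 4 and gm = 2, the partition is not yet determined (e.g. several partitions of 4 into 2 parts exist). Let N = A − (0)·I. Computing rank(N^1) = 2, rank(N^2) = 0; the number of blocks of size ≥ j is rank(N^{j−1}) − rank(N^j), giving [2, 2]. So we have 2 block(s) of size 2 → block sizes [2, 2]

Assembling the blocks gives a Jordan form
J =
  [0, 1, 0, 0]
  [0, 0, 0, 0]
  [0, 0, 0, 1]
  [0, 0, 0, 0]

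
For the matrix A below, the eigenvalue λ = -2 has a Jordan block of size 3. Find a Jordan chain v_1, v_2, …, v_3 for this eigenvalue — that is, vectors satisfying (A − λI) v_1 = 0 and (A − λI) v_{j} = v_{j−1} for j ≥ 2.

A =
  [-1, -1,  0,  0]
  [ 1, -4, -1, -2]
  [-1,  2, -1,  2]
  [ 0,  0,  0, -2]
A Jordan chain for λ = -2 of length 3:
v_1 = (1, 1, -1, 0)ᵀ
v_2 = (-1, -2, 2, 0)ᵀ
v_3 = (0, 1, 0, 0)ᵀ

Let N = A − (-2)·I. We want v_3 with N^3 v_3 = 0 but N^2 v_3 ≠ 0; then v_{j-1} := N · v_j for j = 3, …, 2.

Pick v_3 = (0, 1, 0, 0)ᵀ.
Then v_2 = N · v_3 = (-1, -2, 2, 0)ᵀ.
Then v_1 = N · v_2 = (1, 1, -1, 0)ᵀ.

Sanity check: (A − (-2)·I) v_1 = (0, 0, 0, 0)ᵀ = 0. ✓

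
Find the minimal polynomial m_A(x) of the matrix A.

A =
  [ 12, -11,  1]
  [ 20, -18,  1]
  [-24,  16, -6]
x^3 + 12*x^2 + 48*x + 64

The characteristic polynomial is χ_A(x) = (x + 4)^3, so the eigenvalues are known. The minimal polynomial is
  m_A(x) = Π_λ (x − λ)^{k_λ}
where k_λ is the size of the *largest* Jordan block for λ (equivalently, the smallest k with (A − λI)^k v = 0 for every generalised eigenvector v of λ).

  λ = -4: largest Jordan block has size 3, contributing (x + 4)^3

So m_A(x) = (x + 4)^3 = x^3 + 12*x^2 + 48*x + 64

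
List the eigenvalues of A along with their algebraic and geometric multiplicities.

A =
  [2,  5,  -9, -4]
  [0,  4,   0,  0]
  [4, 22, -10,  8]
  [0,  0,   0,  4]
λ = -4: alg = 2, geom = 1; λ = 4: alg = 2, geom = 2

Step 1 — factor the characteristic polynomial to read off the algebraic multiplicities:
  χ_A(x) = (x - 4)^2*(x + 4)^2

Step 2 — compute geometric multiplicities via the rank-nullity identity g(λ) = n − rank(A − λI):
  rank(A − (-4)·I) = 3, so dim ker(A − (-4)·I) = n − 3 = 1
  rank(A − (4)·I) = 2, so dim ker(A − (4)·I) = n − 2 = 2

Summary:
  λ = -4: algebraic multiplicity = 2, geometric multiplicity = 1
  λ = 4: algebraic multiplicity = 2, geometric multiplicity = 2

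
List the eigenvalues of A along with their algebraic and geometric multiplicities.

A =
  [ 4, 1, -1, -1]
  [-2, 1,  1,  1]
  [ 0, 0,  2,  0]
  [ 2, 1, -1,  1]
λ = 2: alg = 4, geom = 3

Step 1 — factor the characteristic polynomial to read off the algebraic multiplicities:
  χ_A(x) = (x - 2)^4

Step 2 — compute geometric multiplicities via the rank-nullity identity g(λ) = n − rank(A − λI):
  rank(A − (2)·I) = 1, so dim ker(A − (2)·I) = n − 1 = 3

Summary:
  λ = 2: algebraic multiplicity = 4, geometric multiplicity = 3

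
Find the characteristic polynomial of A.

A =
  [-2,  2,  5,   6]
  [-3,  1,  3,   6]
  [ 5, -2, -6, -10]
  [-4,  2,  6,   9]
x^4 - 2*x^3 + 2*x - 1

Expanding det(x·I − A) (e.g. by cofactor expansion or by noting that A is similar to its Jordan form J, which has the same characteristic polynomial as A) gives
  χ_A(x) = x^4 - 2*x^3 + 2*x - 1
which factors as (x - 1)^3*(x + 1). The eigenvalues (with algebraic multiplicities) are λ = -1 with multiplicity 1, λ = 1 with multiplicity 3.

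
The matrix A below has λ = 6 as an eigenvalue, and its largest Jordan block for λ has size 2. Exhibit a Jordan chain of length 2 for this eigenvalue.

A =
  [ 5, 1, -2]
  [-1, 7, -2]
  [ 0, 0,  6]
A Jordan chain for λ = 6 of length 2:
v_1 = (-1, -1, 0)ᵀ
v_2 = (1, 0, 0)ᵀ

Let N = A − (6)·I. We want v_2 with N^2 v_2 = 0 but N^1 v_2 ≠ 0; then v_{j-1} := N · v_j for j = 2, …, 2.

Pick v_2 = (1, 0, 0)ᵀ.
Then v_1 = N · v_2 = (-1, -1, 0)ᵀ.

Sanity check: (A − (6)·I) v_1 = (0, 0, 0)ᵀ = 0. ✓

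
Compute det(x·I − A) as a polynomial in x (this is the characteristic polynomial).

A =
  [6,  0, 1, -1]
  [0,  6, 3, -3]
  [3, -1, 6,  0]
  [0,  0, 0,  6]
x^4 - 24*x^3 + 216*x^2 - 864*x + 1296

Expanding det(x·I − A) (e.g. by cofactor expansion or by noting that A is similar to its Jordan form J, which has the same characteristic polynomial as A) gives
  χ_A(x) = x^4 - 24*x^3 + 216*x^2 - 864*x + 1296
which factors as (x - 6)^4. The eigenvalues (with algebraic multiplicities) are λ = 6 with multiplicity 4.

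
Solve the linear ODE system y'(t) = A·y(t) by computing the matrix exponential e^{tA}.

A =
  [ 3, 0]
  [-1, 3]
e^{tA} =
  [exp(3*t), 0]
  [-t*exp(3*t), exp(3*t)]

Strategy: write A = P · J · P⁻¹ where J is a Jordan canonical form, so e^{tA} = P · e^{tJ} · P⁻¹, and e^{tJ} can be computed block-by-block.

A has Jordan form
J =
  [3, 1]
  [0, 3]
(up to reordering of blocks).

Per-block formulas:
  For a 2×2 Jordan block J_2(3): exp(t · J_2(3)) = e^(3t)·(I + t·N), where N is the 2×2 nilpotent shift.

After assembling e^{tJ} and conjugating by P, we get:

e^{tA} =
  [exp(3*t), 0]
  [-t*exp(3*t), exp(3*t)]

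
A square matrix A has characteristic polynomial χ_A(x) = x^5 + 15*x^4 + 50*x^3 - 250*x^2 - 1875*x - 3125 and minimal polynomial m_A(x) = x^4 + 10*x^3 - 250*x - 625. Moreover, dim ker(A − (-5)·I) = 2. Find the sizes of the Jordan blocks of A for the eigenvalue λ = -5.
Block sizes for λ = -5: [3, 1]

Step 1 — from the characteristic polynomial, algebraic multiplicity of λ = -5 is 4. From dim ker(A − (-5)·I) = 2, there are exactly 2 Jordan blocks for λ = -5.
Step 2 — from the minimal polynomial, the factor (x + 5)^3 tells us the largest block for λ = -5 has size 3.
Step 3 — with total size 4, 2 blocks, and largest block 3, the block sizes (in nonincreasing order) are [3, 1].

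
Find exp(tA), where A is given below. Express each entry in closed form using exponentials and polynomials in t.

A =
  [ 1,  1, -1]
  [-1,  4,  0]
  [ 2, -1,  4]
e^{tA} =
  [t^2*exp(3*t)/2 - 2*t*exp(3*t) + exp(3*t), t*exp(3*t), t^2*exp(3*t)/2 - t*exp(3*t)]
  [t^2*exp(3*t)/2 - t*exp(3*t), t*exp(3*t) + exp(3*t), t^2*exp(3*t)/2]
  [-t^2*exp(3*t)/2 + 2*t*exp(3*t), -t*exp(3*t), -t^2*exp(3*t)/2 + t*exp(3*t) + exp(3*t)]

Strategy: write A = P · J · P⁻¹ where J is a Jordan canonical form, so e^{tA} = P · e^{tJ} · P⁻¹, and e^{tJ} can be computed block-by-block.

A has Jordan form
J =
  [3, 1, 0]
  [0, 3, 1]
  [0, 0, 3]
(up to reordering of blocks).

Per-block formulas:
  For a 3×3 Jordan block J_3(3): exp(t · J_3(3)) = e^(3t)·(I + t·N + (t^2/2)·N^2), where N is the 3×3 nilpotent shift.

After assembling e^{tJ} and conjugating by P, we get:

e^{tA} =
  [t^2*exp(3*t)/2 - 2*t*exp(3*t) + exp(3*t), t*exp(3*t), t^2*exp(3*t)/2 - t*exp(3*t)]
  [t^2*exp(3*t)/2 - t*exp(3*t), t*exp(3*t) + exp(3*t), t^2*exp(3*t)/2]
  [-t^2*exp(3*t)/2 + 2*t*exp(3*t), -t*exp(3*t), -t^2*exp(3*t)/2 + t*exp(3*t) + exp(3*t)]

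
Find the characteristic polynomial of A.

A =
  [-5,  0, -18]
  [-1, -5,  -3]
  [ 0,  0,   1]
x^3 + 9*x^2 + 15*x - 25

Expanding det(x·I − A) (e.g. by cofactor expansion or by noting that A is similar to its Jordan form J, which has the same characteristic polynomial as A) gives
  χ_A(x) = x^3 + 9*x^2 + 15*x - 25
which factors as (x - 1)*(x + 5)^2. The eigenvalues (with algebraic multiplicities) are λ = -5 with multiplicity 2, λ = 1 with multiplicity 1.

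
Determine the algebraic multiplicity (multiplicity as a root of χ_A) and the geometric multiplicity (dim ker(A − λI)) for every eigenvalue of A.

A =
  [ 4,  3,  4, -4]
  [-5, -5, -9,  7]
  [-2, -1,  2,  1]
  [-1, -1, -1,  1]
λ = -1: alg = 2, geom = 1; λ = 2: alg = 2, geom = 1

Step 1 — factor the characteristic polynomial to read off the algebraic multiplicities:
  χ_A(x) = (x - 2)^2*(x + 1)^2

Step 2 — compute geometric multiplicities via the rank-nullity identity g(λ) = n − rank(A − λI):
  rank(A − (-1)·I) = 3, so dim ker(A − (-1)·I) = n − 3 = 1
  rank(A − (2)·I) = 3, so dim ker(A − (2)·I) = n − 3 = 1

Summary:
  λ = -1: algebraic multiplicity = 2, geometric multiplicity = 1
  λ = 2: algebraic multiplicity = 2, geometric multiplicity = 1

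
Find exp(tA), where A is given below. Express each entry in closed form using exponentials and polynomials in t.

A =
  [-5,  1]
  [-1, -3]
e^{tA} =
  [-t*exp(-4*t) + exp(-4*t), t*exp(-4*t)]
  [-t*exp(-4*t), t*exp(-4*t) + exp(-4*t)]

Strategy: write A = P · J · P⁻¹ where J is a Jordan canonical form, so e^{tA} = P · e^{tJ} · P⁻¹, and e^{tJ} can be computed block-by-block.

A has Jordan form
J =
  [-4,  1]
  [ 0, -4]
(up to reordering of blocks).

Per-block formulas:
  For a 2×2 Jordan block J_2(-4): exp(t · J_2(-4)) = e^(-4t)·(I + t·N), where N is the 2×2 nilpotent shift.

After assembling e^{tJ} and conjugating by P, we get:

e^{tA} =
  [-t*exp(-4*t) + exp(-4*t), t*exp(-4*t)]
  [-t*exp(-4*t), t*exp(-4*t) + exp(-4*t)]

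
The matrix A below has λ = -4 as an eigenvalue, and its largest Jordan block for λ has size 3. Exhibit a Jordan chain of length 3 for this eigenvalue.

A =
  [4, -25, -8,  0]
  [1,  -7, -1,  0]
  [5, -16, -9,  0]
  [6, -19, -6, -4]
A Jordan chain for λ = -4 of length 3:
v_1 = (-1, 0, -1, -1)ᵀ
v_2 = (8, 1, 5, 6)ᵀ
v_3 = (1, 0, 0, 0)ᵀ

Let N = A − (-4)·I. We want v_3 with N^3 v_3 = 0 but N^2 v_3 ≠ 0; then v_{j-1} := N · v_j for j = 3, …, 2.

Pick v_3 = (1, 0, 0, 0)ᵀ.
Then v_2 = N · v_3 = (8, 1, 5, 6)ᵀ.
Then v_1 = N · v_2 = (-1, 0, -1, -1)ᵀ.

Sanity check: (A − (-4)·I) v_1 = (0, 0, 0, 0)ᵀ = 0. ✓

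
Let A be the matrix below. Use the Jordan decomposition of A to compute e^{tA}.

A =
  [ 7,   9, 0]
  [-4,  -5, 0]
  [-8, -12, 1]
e^{tA} =
  [6*t*exp(t) + exp(t), 9*t*exp(t), 0]
  [-4*t*exp(t), -6*t*exp(t) + exp(t), 0]
  [-8*t*exp(t), -12*t*exp(t), exp(t)]

Strategy: write A = P · J · P⁻¹ where J is a Jordan canonical form, so e^{tA} = P · e^{tJ} · P⁻¹, and e^{tJ} can be computed block-by-block.

A has Jordan form
J =
  [1, 1, 0]
  [0, 1, 0]
  [0, 0, 1]
(up to reordering of blocks).

Per-block formulas:
  For a 1×1 block at λ = 1: exp(t · [1]) = [e^(1t)].
  For a 2×2 Jordan block J_2(1): exp(t · J_2(1)) = e^(1t)·(I + t·N), where N is the 2×2 nilpotent shift.

After assembling e^{tJ} and conjugating by P, we get:

e^{tA} =
  [6*t*exp(t) + exp(t), 9*t*exp(t), 0]
  [-4*t*exp(t), -6*t*exp(t) + exp(t), 0]
  [-8*t*exp(t), -12*t*exp(t), exp(t)]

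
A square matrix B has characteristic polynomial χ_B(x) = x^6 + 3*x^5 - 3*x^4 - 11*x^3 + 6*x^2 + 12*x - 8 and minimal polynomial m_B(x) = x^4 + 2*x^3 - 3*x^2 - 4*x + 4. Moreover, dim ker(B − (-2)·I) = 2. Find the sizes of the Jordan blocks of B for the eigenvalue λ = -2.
Block sizes for λ = -2: [2, 1]

Step 1 — from the characteristic polynomial, algebraic multiplicity of λ = -2 is 3. From dim ker(B − (-2)·I) = 2, there are exactly 2 Jordan blocks for λ = -2.
Step 2 — from the minimal polynomial, the factor (x + 2)^2 tells us the largest block for λ = -2 has size 2.
Step 3 — with total size 3, 2 blocks, and largest block 2, the block sizes (in nonincreasing order) are [2, 1].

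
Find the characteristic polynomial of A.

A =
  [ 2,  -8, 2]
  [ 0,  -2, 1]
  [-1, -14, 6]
x^3 - 6*x^2 + 12*x - 8

Expanding det(x·I − A) (e.g. by cofactor expansion or by noting that A is similar to its Jordan form J, which has the same characteristic polynomial as A) gives
  χ_A(x) = x^3 - 6*x^2 + 12*x - 8
which factors as (x - 2)^3. The eigenvalues (with algebraic multiplicities) are λ = 2 with multiplicity 3.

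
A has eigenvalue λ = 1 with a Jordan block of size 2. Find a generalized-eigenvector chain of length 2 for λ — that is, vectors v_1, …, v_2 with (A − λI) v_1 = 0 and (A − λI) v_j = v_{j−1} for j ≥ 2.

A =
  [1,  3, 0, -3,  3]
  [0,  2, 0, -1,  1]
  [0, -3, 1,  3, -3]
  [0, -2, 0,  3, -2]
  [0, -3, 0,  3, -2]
A Jordan chain for λ = 1 of length 2:
v_1 = (3, 1, -3, -2, -3)ᵀ
v_2 = (0, 1, 0, 0, 0)ᵀ

Let N = A − (1)·I. We want v_2 with N^2 v_2 = 0 but N^1 v_2 ≠ 0; then v_{j-1} := N · v_j for j = 2, …, 2.

Pick v_2 = (0, 1, 0, 0, 0)ᵀ.
Then v_1 = N · v_2 = (3, 1, -3, -2, -3)ᵀ.

Sanity check: (A − (1)·I) v_1 = (0, 0, 0, 0, 0)ᵀ = 0. ✓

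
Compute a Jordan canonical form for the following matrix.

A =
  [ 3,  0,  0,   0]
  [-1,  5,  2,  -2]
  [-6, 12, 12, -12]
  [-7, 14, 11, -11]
J_1(0) ⊕ J_2(3) ⊕ J_1(3)

The characteristic polynomial is
  det(x·I − A) = x^4 - 9*x^3 + 27*x^2 - 27*x = x*(x - 3)^3

Eigenvalues and multiplicities (the geometric multiplicity of λ is n − rank(A − λI), which equals the number of Jordan blocks for λ):
  λ = 0: algebraic multiplicity = 1, geometric multiplicity = 1
  λ = 3: algebraic multiplicity = 3, geometric multiplicity = 2

Determining the block sizes for each eigenvalue:
  λ = 0: one block (gm = 1), so the single block has size am = 1 → block sizes [1]
  λ = 3: 2 blocks summing to 3 forces exactly one block of size 2 and the rest size 1 → block sizes [2, 1]

Assembling the blocks gives a Jordan form
J =
  [0, 0, 0, 0]
  [0, 3, 1, 0]
  [0, 0, 3, 0]
  [0, 0, 0, 3]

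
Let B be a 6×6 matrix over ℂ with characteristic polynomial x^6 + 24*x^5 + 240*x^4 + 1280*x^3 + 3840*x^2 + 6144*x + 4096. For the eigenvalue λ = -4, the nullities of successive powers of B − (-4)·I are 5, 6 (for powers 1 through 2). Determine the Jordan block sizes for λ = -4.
Block sizes for λ = -4: [2, 1, 1, 1, 1]

From the dimensions of kernels of powers, the number of Jordan blocks of size at least j is d_j − d_{j−1} where d_j = dim ker(N^j) (with d_0 = 0). Computing the differences gives [5, 1].
The number of blocks of size exactly k is (#blocks of size ≥ k) − (#blocks of size ≥ k + 1), so the partition is: 4 block(s) of size 1, 1 block(s) of size 2.
In nonincreasing order the block sizes are [2, 1, 1, 1, 1].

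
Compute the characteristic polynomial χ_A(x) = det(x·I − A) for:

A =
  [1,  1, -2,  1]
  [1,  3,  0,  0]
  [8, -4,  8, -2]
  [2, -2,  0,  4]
x^4 - 16*x^3 + 96*x^2 - 256*x + 256

Expanding det(x·I − A) (e.g. by cofactor expansion or by noting that A is similar to its Jordan form J, which has the same characteristic polynomial as A) gives
  χ_A(x) = x^4 - 16*x^3 + 96*x^2 - 256*x + 256
which factors as (x - 4)^4. The eigenvalues (with algebraic multiplicities) are λ = 4 with multiplicity 4.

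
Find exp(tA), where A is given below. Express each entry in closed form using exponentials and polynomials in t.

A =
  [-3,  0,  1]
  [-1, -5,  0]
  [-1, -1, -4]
e^{tA} =
  [t*exp(-4*t) + exp(-4*t), -t^2*exp(-4*t)/2, t^2*exp(-4*t)/2 + t*exp(-4*t)]
  [-t*exp(-4*t), t^2*exp(-4*t)/2 - t*exp(-4*t) + exp(-4*t), -t^2*exp(-4*t)/2]
  [-t*exp(-4*t), t^2*exp(-4*t)/2 - t*exp(-4*t), -t^2*exp(-4*t)/2 + exp(-4*t)]

Strategy: write A = P · J · P⁻¹ where J is a Jordan canonical form, so e^{tA} = P · e^{tJ} · P⁻¹, and e^{tJ} can be computed block-by-block.

A has Jordan form
J =
  [-4,  1,  0]
  [ 0, -4,  1]
  [ 0,  0, -4]
(up to reordering of blocks).

Per-block formulas:
  For a 3×3 Jordan block J_3(-4): exp(t · J_3(-4)) = e^(-4t)·(I + t·N + (t^2/2)·N^2), where N is the 3×3 nilpotent shift.

After assembling e^{tJ} and conjugating by P, we get:

e^{tA} =
  [t*exp(-4*t) + exp(-4*t), -t^2*exp(-4*t)/2, t^2*exp(-4*t)/2 + t*exp(-4*t)]
  [-t*exp(-4*t), t^2*exp(-4*t)/2 - t*exp(-4*t) + exp(-4*t), -t^2*exp(-4*t)/2]
  [-t*exp(-4*t), t^2*exp(-4*t)/2 - t*exp(-4*t), -t^2*exp(-4*t)/2 + exp(-4*t)]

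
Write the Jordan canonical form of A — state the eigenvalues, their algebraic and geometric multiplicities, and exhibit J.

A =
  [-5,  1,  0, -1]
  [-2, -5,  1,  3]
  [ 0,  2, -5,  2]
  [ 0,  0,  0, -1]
J_3(-5) ⊕ J_1(-1)

The characteristic polynomial is
  det(x·I − A) = x^4 + 16*x^3 + 90*x^2 + 200*x + 125 = (x + 1)*(x + 5)^3

Eigenvalues and multiplicities (the geometric multiplicity of λ is n − rank(A − λI), which equals the number of Jordan blocks for λ):
  λ = -5: algebraic multiplicity = 3, geometric multiplicity = 1
  λ = -1: algebraic multiplicity = 1, geometric multiplicity = 1

Determining the block sizes for each eigenvalue:
  λ = -5: one block (gm = 1), so the single block has size am = 3 → block sizes [3]
  λ = -1: one block (gm = 1), so the single block has size am = 1 → block sizes [1]

Assembling the blocks gives a Jordan form
J =
  [-5,  1,  0,  0]
  [ 0, -5,  1,  0]
  [ 0,  0, -5,  0]
  [ 0,  0,  0, -1]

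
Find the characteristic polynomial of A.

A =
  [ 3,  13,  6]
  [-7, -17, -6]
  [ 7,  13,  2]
x^3 + 12*x^2 + 48*x + 64

Expanding det(x·I − A) (e.g. by cofactor expansion or by noting that A is similar to its Jordan form J, which has the same characteristic polynomial as A) gives
  χ_A(x) = x^3 + 12*x^2 + 48*x + 64
which factors as (x + 4)^3. The eigenvalues (with algebraic multiplicities) are λ = -4 with multiplicity 3.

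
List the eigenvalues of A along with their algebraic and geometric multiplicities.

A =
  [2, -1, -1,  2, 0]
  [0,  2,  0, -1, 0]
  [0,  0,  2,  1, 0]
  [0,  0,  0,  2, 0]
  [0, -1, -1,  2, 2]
λ = 2: alg = 5, geom = 3

Step 1 — factor the characteristic polynomial to read off the algebraic multiplicities:
  χ_A(x) = (x - 2)^5

Step 2 — compute geometric multiplicities via the rank-nullity identity g(λ) = n − rank(A − λI):
  rank(A − (2)·I) = 2, so dim ker(A − (2)·I) = n − 2 = 3

Summary:
  λ = 2: algebraic multiplicity = 5, geometric multiplicity = 3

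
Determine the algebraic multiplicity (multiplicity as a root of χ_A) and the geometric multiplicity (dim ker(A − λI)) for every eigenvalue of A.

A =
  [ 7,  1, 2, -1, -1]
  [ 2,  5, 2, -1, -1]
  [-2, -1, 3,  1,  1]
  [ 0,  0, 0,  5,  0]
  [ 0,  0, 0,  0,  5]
λ = 5: alg = 5, geom = 3

Step 1 — factor the characteristic polynomial to read off the algebraic multiplicities:
  χ_A(x) = (x - 5)^5

Step 2 — compute geometric multiplicities via the rank-nullity identity g(λ) = n − rank(A − λI):
  rank(A − (5)·I) = 2, so dim ker(A − (5)·I) = n − 2 = 3

Summary:
  λ = 5: algebraic multiplicity = 5, geometric multiplicity = 3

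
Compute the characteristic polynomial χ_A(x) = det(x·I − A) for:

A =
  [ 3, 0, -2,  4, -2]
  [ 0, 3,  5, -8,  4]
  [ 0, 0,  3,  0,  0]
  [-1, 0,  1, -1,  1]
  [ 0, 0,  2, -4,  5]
x^5 - 13*x^4 + 66*x^3 - 162*x^2 + 189*x - 81

Expanding det(x·I − A) (e.g. by cofactor expansion or by noting that A is similar to its Jordan form J, which has the same characteristic polynomial as A) gives
  χ_A(x) = x^5 - 13*x^4 + 66*x^3 - 162*x^2 + 189*x - 81
which factors as (x - 3)^4*(x - 1). The eigenvalues (with algebraic multiplicities) are λ = 1 with multiplicity 1, λ = 3 with multiplicity 4.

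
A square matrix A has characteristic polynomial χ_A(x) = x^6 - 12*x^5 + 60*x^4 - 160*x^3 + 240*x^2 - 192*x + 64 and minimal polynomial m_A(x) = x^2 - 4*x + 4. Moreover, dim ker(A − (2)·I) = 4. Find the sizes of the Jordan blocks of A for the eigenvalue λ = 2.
Block sizes for λ = 2: [2, 2, 1, 1]

Step 1 — from the characteristic polynomial, algebraic multiplicity of λ = 2 is 6. From dim ker(A − (2)·I) = 4, there are exactly 4 Jordan blocks for λ = 2.
Step 2 — from the minimal polynomial, the factor (x − 2)^2 tells us the largest block for λ = 2 has size 2.
Step 3 — with total size 6, 4 blocks, and largest block 2, the block sizes (in nonincreasing order) are [2, 2, 1, 1].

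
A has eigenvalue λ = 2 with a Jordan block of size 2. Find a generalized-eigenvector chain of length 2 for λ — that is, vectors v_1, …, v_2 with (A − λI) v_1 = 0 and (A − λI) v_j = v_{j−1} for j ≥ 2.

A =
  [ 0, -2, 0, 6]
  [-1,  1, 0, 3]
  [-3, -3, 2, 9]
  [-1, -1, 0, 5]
A Jordan chain for λ = 2 of length 2:
v_1 = (-2, -1, -3, -1)ᵀ
v_2 = (1, 0, 0, 0)ᵀ

Let N = A − (2)·I. We want v_2 with N^2 v_2 = 0 but N^1 v_2 ≠ 0; then v_{j-1} := N · v_j for j = 2, …, 2.

Pick v_2 = (1, 0, 0, 0)ᵀ.
Then v_1 = N · v_2 = (-2, -1, -3, -1)ᵀ.

Sanity check: (A − (2)·I) v_1 = (0, 0, 0, 0)ᵀ = 0. ✓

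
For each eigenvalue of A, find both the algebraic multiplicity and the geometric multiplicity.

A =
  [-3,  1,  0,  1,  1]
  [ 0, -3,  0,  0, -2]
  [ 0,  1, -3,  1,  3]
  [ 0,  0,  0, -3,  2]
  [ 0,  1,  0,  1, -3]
λ = -3: alg = 5, geom = 3

Step 1 — factor the characteristic polynomial to read off the algebraic multiplicities:
  χ_A(x) = (x + 3)^5

Step 2 — compute geometric multiplicities via the rank-nullity identity g(λ) = n − rank(A − λI):
  rank(A − (-3)·I) = 2, so dim ker(A − (-3)·I) = n − 2 = 3

Summary:
  λ = -3: algebraic multiplicity = 5, geometric multiplicity = 3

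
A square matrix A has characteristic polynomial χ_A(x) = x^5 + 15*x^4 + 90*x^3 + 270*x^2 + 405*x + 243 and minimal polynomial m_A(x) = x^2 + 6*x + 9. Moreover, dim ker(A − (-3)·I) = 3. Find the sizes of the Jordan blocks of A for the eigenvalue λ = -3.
Block sizes for λ = -3: [2, 2, 1]

Step 1 — from the characteristic polynomial, algebraic multiplicity of λ = -3 is 5. From dim ker(A − (-3)·I) = 3, there are exactly 3 Jordan blocks for λ = -3.
Step 2 — from the minimal polynomial, the factor (x + 3)^2 tells us the largest block for λ = -3 has size 2.
Step 3 — with total size 5, 3 blocks, and largest block 2, the block sizes (in nonincreasing order) are [2, 2, 1].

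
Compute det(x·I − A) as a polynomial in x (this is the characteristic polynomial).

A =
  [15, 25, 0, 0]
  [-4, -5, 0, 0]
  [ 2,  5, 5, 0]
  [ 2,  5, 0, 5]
x^4 - 20*x^3 + 150*x^2 - 500*x + 625

Expanding det(x·I − A) (e.g. by cofactor expansion or by noting that A is similar to its Jordan form J, which has the same characteristic polynomial as A) gives
  χ_A(x) = x^4 - 20*x^3 + 150*x^2 - 500*x + 625
which factors as (x - 5)^4. The eigenvalues (with algebraic multiplicities) are λ = 5 with multiplicity 4.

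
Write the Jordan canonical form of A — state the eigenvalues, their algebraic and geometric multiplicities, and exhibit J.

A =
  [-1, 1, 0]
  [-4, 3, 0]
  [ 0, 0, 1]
J_2(1) ⊕ J_1(1)

The characteristic polynomial is
  det(x·I − A) = x^3 - 3*x^2 + 3*x - 1 = (x - 1)^3

Eigenvalues and multiplicities (the geometric multiplicity of λ is n − rank(A − λI), which equals the number of Jordan blocks for λ):
  λ = 1: algebraic multiplicity = 3, geometric multiplicity = 2

Determining the block sizes for each eigenvalue:
  λ = 1: 2 blocks summing to 3 forces exactly one block of size 2 and the rest size 1 → block sizes [2, 1]

Assembling the blocks gives a Jordan form
J =
  [1, 1, 0]
  [0, 1, 0]
  [0, 0, 1]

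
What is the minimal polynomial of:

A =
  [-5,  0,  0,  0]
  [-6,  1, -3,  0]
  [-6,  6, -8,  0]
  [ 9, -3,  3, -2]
x^2 + 7*x + 10

The characteristic polynomial is χ_A(x) = (x + 2)^2*(x + 5)^2, so the eigenvalues are known. The minimal polynomial is
  m_A(x) = Π_λ (x − λ)^{k_λ}
where k_λ is the size of the *largest* Jordan block for λ (equivalently, the smallest k with (A − λI)^k v = 0 for every generalised eigenvector v of λ).

  λ = -5: largest Jordan block has size 1, contributing (x + 5)
  λ = -2: largest Jordan block has size 1, contributing (x + 2)

So m_A(x) = (x + 2)*(x + 5) = x^2 + 7*x + 10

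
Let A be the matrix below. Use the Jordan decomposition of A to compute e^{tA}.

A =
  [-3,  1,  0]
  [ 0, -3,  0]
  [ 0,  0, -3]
e^{tA} =
  [exp(-3*t), t*exp(-3*t), 0]
  [0, exp(-3*t), 0]
  [0, 0, exp(-3*t)]

Strategy: write A = P · J · P⁻¹ where J is a Jordan canonical form, so e^{tA} = P · e^{tJ} · P⁻¹, and e^{tJ} can be computed block-by-block.

A has Jordan form
J =
  [-3,  1,  0]
  [ 0, -3,  0]
  [ 0,  0, -3]
(up to reordering of blocks).

Per-block formulas:
  For a 2×2 Jordan block J_2(-3): exp(t · J_2(-3)) = e^(-3t)·(I + t·N), where N is the 2×2 nilpotent shift.
  For a 1×1 block at λ = -3: exp(t · [-3]) = [e^(-3t)].

After assembling e^{tJ} and conjugating by P, we get:

e^{tA} =
  [exp(-3*t), t*exp(-3*t), 0]
  [0, exp(-3*t), 0]
  [0, 0, exp(-3*t)]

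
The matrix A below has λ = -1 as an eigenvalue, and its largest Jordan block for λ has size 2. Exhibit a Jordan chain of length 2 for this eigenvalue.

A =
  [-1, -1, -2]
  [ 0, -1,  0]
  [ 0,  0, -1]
A Jordan chain for λ = -1 of length 2:
v_1 = (-1, 0, 0)ᵀ
v_2 = (0, 1, 0)ᵀ

Let N = A − (-1)·I. We want v_2 with N^2 v_2 = 0 but N^1 v_2 ≠ 0; then v_{j-1} := N · v_j for j = 2, …, 2.

Pick v_2 = (0, 1, 0)ᵀ.
Then v_1 = N · v_2 = (-1, 0, 0)ᵀ.

Sanity check: (A − (-1)·I) v_1 = (0, 0, 0)ᵀ = 0. ✓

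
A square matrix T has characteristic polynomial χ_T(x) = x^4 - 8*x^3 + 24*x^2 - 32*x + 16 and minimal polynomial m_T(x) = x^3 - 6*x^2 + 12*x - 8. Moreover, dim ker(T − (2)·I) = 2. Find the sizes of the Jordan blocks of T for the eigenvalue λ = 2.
Block sizes for λ = 2: [3, 1]

Step 1 — from the characteristic polynomial, algebraic multiplicity of λ = 2 is 4. From dim ker(T − (2)·I) = 2, there are exactly 2 Jordan blocks for λ = 2.
Step 2 — from the minimal polynomial, the factor (x − 2)^3 tells us the largest block for λ = 2 has size 3.
Step 3 — with total size 4, 2 blocks, and largest block 3, the block sizes (in nonincreasing order) are [3, 1].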